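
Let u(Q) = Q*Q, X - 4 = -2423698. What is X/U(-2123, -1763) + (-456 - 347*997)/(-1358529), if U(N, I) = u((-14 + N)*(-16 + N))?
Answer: 11655623347523229/45709653259423501 ≈ 0.25499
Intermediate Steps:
X = -2423694 (X = 4 - 2423698 = -2423694)
u(Q) = Q²
U(N, I) = (-16 + N)²*(-14 + N)² (U(N, I) = ((-14 + N)*(-16 + N))² = ((-16 + N)*(-14 + N))² = (-16 + N)²*(-14 + N)²)
X/U(-2123, -1763) + (-456 - 347*997)/(-1358529) = -2423694/(224 + (-2123)² - 30*(-2123))² + (-456 - 347*997)/(-1358529) = -2423694/(224 + 4507129 + 63690)² + (-456 - 345959)*(-1/1358529) = -2423694/(4571043²) - 346415*(-1/1358529) = -2423694/20894434107849 + 346415/1358529 = -2423694*1/20894434107849 + 346415/1358529 = -35126/302817885621 + 346415/1358529 = 11655623347523229/45709653259423501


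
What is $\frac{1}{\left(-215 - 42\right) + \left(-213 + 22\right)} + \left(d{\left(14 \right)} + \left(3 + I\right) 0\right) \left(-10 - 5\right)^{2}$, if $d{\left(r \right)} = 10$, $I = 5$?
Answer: $\frac{1007999}{448} \approx 2250.0$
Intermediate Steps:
$\frac{1}{\left(-215 - 42\right) + \left(-213 + 22\right)} + \left(d{\left(14 \right)} + \left(3 + I\right) 0\right) \left(-10 - 5\right)^{2} = \frac{1}{\left(-215 - 42\right) + \left(-213 + 22\right)} + \left(10 + \left(3 + 5\right) 0\right) \left(-10 - 5\right)^{2} = \frac{1}{-257 - 191} + \left(10 + 8 \cdot 0\right) \left(-15\right)^{2} = \frac{1}{-448} + \left(10 + 0\right) 225 = - \frac{1}{448} + 10 \cdot 225 = - \frac{1}{448} + 2250 = \frac{1007999}{448}$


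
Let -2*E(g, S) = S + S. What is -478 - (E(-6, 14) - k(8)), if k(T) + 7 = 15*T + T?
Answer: -343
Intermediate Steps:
E(g, S) = -S (E(g, S) = -(S + S)/2 = -S)
k(T) = -7 + 16*T (k(T) = -7 + (15*T + T) = -7 + 16*T)
-478 - (E(-6, 14) - k(8)) = -478 - (-1*14 - (-7 + 16*8)) = -478 - (-14 - (-7 + 128)) = -478 - (-14 - 1*121) = -478 - (-14 - 121) = -478 - 1*(-135) = -478 + 135 = -343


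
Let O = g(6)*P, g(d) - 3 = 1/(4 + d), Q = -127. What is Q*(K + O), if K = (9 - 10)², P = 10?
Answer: -4064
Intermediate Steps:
K = 1 (K = (-1)² = 1)
g(d) = 3 + 1/(4 + d)
O = 31 (O = ((13 + 3*6)/(4 + 6))*10 = ((13 + 18)/10)*10 = ((⅒)*31)*10 = (31/10)*10 = 31)
Q*(K + O) = -127*(1 + 31) = -127*32 = -4064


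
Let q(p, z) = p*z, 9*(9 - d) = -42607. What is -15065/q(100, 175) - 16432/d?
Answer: -2524324/583625 ≈ -4.3252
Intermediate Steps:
d = 42688/9 (d = 9 - ⅑*(-42607) = 9 + 42607/9 = 42688/9 ≈ 4743.1)
-15065/q(100, 175) - 16432/d = -15065/(100*175) - 16432/42688/9 = -15065/17500 - 16432*9/42688 = -15065*1/17500 - 9243/2668 = -3013/3500 - 9243/2668 = -2524324/583625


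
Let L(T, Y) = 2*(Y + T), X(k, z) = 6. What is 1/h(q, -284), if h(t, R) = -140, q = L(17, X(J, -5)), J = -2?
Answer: -1/140 ≈ -0.0071429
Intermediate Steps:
L(T, Y) = 2*T + 2*Y (L(T, Y) = 2*(T + Y) = 2*T + 2*Y)
q = 46 (q = 2*17 + 2*6 = 34 + 12 = 46)
1/h(q, -284) = 1/(-140) = -1/140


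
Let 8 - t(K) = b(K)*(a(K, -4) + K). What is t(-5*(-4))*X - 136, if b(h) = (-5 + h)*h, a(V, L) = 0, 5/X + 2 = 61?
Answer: -37984/59 ≈ -643.80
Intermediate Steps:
X = 5/59 (X = 5/(-2 + 61) = 5/59 ≈ 0.084746)
b(h) = h*(-5 + h)
t(K) = 8 - K²*(-5 + K) (t(K) = 8 - K*(-5 + K)*(0 + K) = 8 - K*(-5 + K)*K = 8 - K²*(-5 + K))
t(-5*(-4))*X - 136 = (8 + (-5*(-4))²*(5 - (-5)*(-4)))*(5/59) - 136 = (8 + 20²*(5 - 1*20))*(5/59) - 136 = (8 + 400*(5 - 20))*(5/59) - 136 = (8 + 400*(-15))*(5/59) - 136 = (8 - 6000)*(5/59) - 136 = -5992*5/59 - 136 = -29960/59 - 136 = -37984/59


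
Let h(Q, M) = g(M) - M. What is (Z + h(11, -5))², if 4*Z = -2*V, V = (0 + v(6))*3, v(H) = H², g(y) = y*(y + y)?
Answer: 1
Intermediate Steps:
g(y) = 2*y² (g(y) = y*(2*y) = 2*y²)
h(Q, M) = -M + 2*M² (h(Q, M) = 2*M² - M = -M + 2*M²)
V = 108 (V = (0 + 6²)*3 = (0 + 36)*3 = 36*3 = 108)
Z = -54 (Z = (-2*108)/4 = (¼)*(-216) = -54)
(Z + h(11, -5))² = (-54 - 5*(-1 + 2*(-5)))² = (-54 - 5*(-1 - 10))² = (-54 - 5*(-11))² = (-54 + 55)² = 1² = 1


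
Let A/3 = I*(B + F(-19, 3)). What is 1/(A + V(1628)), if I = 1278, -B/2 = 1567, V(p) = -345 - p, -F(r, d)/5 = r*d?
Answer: -1/10925039 ≈ -9.1533e-8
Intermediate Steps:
F(r, d) = -5*d*r (F(r, d) = -5*r*d = -5*d*r)
B = -3134 (B = -2*1567 = -3134)
A = -10923066 (A = 3*(1278*(-3134 - 5*3*(-19))) = 3*(1278*(-3134 + 285)) = 3*(1278*(-2849)) = 3*(-3641022) = -10923066)
1/(A + V(1628)) = 1/(-10923066 + (-345 - 1*1628)) = 1/(-10923066 + (-345 - 1628)) = 1/(-10923066 - 1973) = 1/(-10925039) = -1/10925039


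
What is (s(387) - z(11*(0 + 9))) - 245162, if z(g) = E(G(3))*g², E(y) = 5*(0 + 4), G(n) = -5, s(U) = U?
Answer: -440795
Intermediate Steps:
E(y) = 20 (E(y) = 5*4 = 20)
z(g) = 20*g²
(s(387) - z(11*(0 + 9))) - 245162 = (387 - 20*(11*(0 + 9))²) - 245162 = (387 - 20*(11*9)²) - 245162 = (387 - 20*99²) - 245162 = (387 - 20*9801) - 245162 = (387 - 1*196020) - 245162 = (387 - 196020) - 245162 = -195633 - 245162 = -440795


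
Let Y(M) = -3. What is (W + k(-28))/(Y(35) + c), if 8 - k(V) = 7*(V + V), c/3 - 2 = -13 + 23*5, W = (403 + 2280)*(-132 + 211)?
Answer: 212357/309 ≈ 687.24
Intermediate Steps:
W = 211957 (W = 2683*79 = 211957)
c = 312 (c = 6 + 3*(-13 + 23*5) = 6 + 3*(-13 + 115) = 6 + 3*102 = 6 + 306 = 312)
k(V) = 8 - 14*V (k(V) = 8 - 7*(V + V) = 8 - 7*2*V = 8 - 14*V)
(W + k(-28))/(Y(35) + c) = (211957 + (8 - 14*(-28)))/(-3 + 312) = (211957 + (8 + 392))/309 = (211957 + 400)*(1/309) = 212357*(1/309) = 212357/309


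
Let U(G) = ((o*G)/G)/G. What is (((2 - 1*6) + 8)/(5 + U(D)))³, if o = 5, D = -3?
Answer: 216/125 ≈ 1.7280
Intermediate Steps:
U(G) = 5/G (U(G) = ((5*G)/G)/G = 5/G)
(((2 - 1*6) + 8)/(5 + U(D)))³ = (((2 - 1*6) + 8)/(5 + 5/(-3)))³ = (((2 - 6) + 8)/(5 + 5*(-⅓)))³ = ((-4 + 8)/(5 - 5/3))³ = (4/(10/3))³ = (4*(3/10))³ = (6/5)³ = 216/125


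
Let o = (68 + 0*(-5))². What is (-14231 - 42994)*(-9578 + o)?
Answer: 283492650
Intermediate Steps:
o = 4624 (o = (68 + 0)² = 68² = 4624)
(-14231 - 42994)*(-9578 + o) = (-14231 - 42994)*(-9578 + 4624) = -57225*(-4954) = 283492650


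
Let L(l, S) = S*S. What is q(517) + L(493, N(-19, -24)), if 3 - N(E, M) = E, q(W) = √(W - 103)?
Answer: 484 + 3*√46 ≈ 504.35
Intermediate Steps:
q(W) = √(-103 + W)
N(E, M) = 3 - E
L(l, S) = S²
q(517) + L(493, N(-19, -24)) = √(-103 + 517) + (3 - 1*(-19))² = √414 + (3 + 19)² = 3*√46 + 22² = 3*√46 + 484 = 484 + 3*√46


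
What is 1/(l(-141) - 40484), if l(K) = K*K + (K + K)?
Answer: -1/20885 ≈ -4.7881e-5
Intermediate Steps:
l(K) = K**2 + 2*K
1/(l(-141) - 40484) = 1/(-141*(2 - 141) - 40484) = 1/(-141*(-139) - 40484) = 1/(19599 - 40484) = 1/(-20885) = -1/20885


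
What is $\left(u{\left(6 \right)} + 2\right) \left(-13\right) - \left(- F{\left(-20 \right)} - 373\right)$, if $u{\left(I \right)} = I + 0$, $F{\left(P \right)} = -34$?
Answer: $235$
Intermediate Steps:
$u{\left(I \right)} = I$
$\left(u{\left(6 \right)} + 2\right) \left(-13\right) - \left(- F{\left(-20 \right)} - 373\right) = \left(6 + 2\right) \left(-13\right) - \left(\left(-1\right) \left(-34\right) - 373\right) = 8 \left(-13\right) - \left(34 - 373\right) = -104 - -339 = -104 + 339 = 235$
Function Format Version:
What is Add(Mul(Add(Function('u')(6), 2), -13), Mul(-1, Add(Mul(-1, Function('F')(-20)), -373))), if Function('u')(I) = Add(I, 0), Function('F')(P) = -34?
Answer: 235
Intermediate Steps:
Function('u')(I) = I
Add(Mul(Add(Function('u')(6), 2), -13), Mul(-1, Add(Mul(-1, Function('F')(-20)), -373))) = Add(Mul(Add(6, 2), -13), Mul(-1, Add(Mul(-1, -34), -373))) = Add(Mul(8, -13), Mul(-1, Add(34, -373))) = Add(-104, Mul(-1, -339)) = Add(-104, 339) = 235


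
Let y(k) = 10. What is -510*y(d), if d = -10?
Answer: -5100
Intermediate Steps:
-510*y(d) = -510*10 = -5100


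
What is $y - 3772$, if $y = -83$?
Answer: $-3855$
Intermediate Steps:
$y - 3772 = -83 - 3772 = -3855$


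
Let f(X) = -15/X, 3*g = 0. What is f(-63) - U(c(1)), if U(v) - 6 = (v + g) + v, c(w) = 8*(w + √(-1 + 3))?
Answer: -457/21 - 16*√2 ≈ -44.389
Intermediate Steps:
g = 0 (g = (⅓)*0 = 0)
c(w) = 8*w + 8*√2 (c(w) = 8*(w + √2) = 8*w + 8*√2)
U(v) = 6 + 2*v (U(v) = 6 + ((v + 0) + v) = 6 + (v + v) = 6 + 2*v)
f(-63) - U(c(1)) = -15/(-63) - (6 + 2*(8*1 + 8*√2)) = -15*(-1/63) - (6 + 2*(8 + 8*√2)) = 5/21 - (6 + (16 + 16*√2)) = 5/21 - (22 + 16*√2) = 5/21 + (-22 - 16*√2) = -457/21 - 16*√2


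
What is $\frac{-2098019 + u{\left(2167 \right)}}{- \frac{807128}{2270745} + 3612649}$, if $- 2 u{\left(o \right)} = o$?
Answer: $- \frac{9533053012725}{16406807692754} \approx -0.58104$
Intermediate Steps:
$u{\left(o \right)} = - \frac{o}{2}$
$\frac{-2098019 + u{\left(2167 \right)}}{- \frac{807128}{2270745} + 3612649} = \frac{-2098019 - \frac{2167}{2}}{- \frac{807128}{2270745} + 3612649} = \frac{-2098019 - \frac{2167}{2}}{\left(-807128\right) \frac{1}{2270745} + 3612649} = - \frac{4198205}{2 \left(- \frac{807128}{2270745} + 3612649\right)} = - \frac{4198205}{2 \cdot \frac{8203403846377}{2270745}} = \left(- \frac{4198205}{2}\right) \frac{2270745}{8203403846377} = - \frac{9533053012725}{16406807692754}$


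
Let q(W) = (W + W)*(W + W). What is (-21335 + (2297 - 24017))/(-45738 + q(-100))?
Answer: 43055/5738 ≈ 7.5035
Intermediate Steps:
q(W) = 4*W² (q(W) = (2*W)*(2*W) = 4*W²)
(-21335 + (2297 - 24017))/(-45738 + q(-100)) = (-21335 + (2297 - 24017))/(-45738 + 4*(-100)²) = (-21335 - 21720)/(-45738 + 4*10000) = -43055/(-45738 + 40000) = -43055/(-5738) = -43055*(-1/5738) = 43055/5738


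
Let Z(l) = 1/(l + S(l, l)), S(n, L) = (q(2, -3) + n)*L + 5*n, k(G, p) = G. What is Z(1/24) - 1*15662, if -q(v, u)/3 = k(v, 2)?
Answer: -15086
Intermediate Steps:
q(v, u) = -3*v
S(n, L) = 5*n + L*(-6 + n) (S(n, L) = (-3*2 + n)*L + 5*n = (-6 + n)*L + 5*n = L*(-6 + n) + 5*n = 5*n + L*(-6 + n))
Z(l) = l⁻² (Z(l) = 1/(l + (-6*l + 5*l + l*l)) = 1/(l + (-6*l + 5*l + l²)) = 1/(l + (l² - l)) = 1/(l²) = l⁻²)
Z(1/24) - 1*15662 = (1/24)⁻² - 1*15662 = (1/24)⁻² - 15662 = 576 - 15662 = -15086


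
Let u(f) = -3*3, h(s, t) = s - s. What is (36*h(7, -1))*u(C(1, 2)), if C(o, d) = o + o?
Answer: 0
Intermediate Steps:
h(s, t) = 0
C(o, d) = 2*o
u(f) = -9
(36*h(7, -1))*u(C(1, 2)) = (36*0)*(-9) = 0*(-9) = 0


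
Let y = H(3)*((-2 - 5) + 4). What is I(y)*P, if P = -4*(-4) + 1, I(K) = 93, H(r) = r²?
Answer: 1581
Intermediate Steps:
y = -27 (y = 3²*((-2 - 5) + 4) = 9*(-7 + 4) = 9*(-3) = -27)
P = 17 (P = 16 + 1 = 17)
I(y)*P = 93*17 = 1581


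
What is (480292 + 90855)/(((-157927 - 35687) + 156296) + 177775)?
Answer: 571147/140457 ≈ 4.0663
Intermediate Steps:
(480292 + 90855)/(((-157927 - 35687) + 156296) + 177775) = 571147/((-193614 + 156296) + 177775) = 571147/(-37318 + 177775) = 571147/140457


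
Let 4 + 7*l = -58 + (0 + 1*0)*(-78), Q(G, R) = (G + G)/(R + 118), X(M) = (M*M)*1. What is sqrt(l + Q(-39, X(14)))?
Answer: I*sqrt(10997693)/1099 ≈ 3.0175*I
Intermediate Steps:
X(M) = M**2 (X(M) = M**2*1 = M**2)
Q(G, R) = 2*G/(118 + R) (Q(G, R) = (2*G)/(118 + R) = 2*G/(118 + R))
l = -62/7 (l = -4/7 + (-58 + (0 + 1*0)*(-78))/7 = -4/7 + (-58 + (0 + 0)*(-78))/7 = -4/7 + (-58 + 0*(-78))/7 = -4/7 + (-58 + 0)/7 = -4/7 + (1/7)*(-58) = -4/7 - 58/7 = -62/7 ≈ -8.8571)
sqrt(l + Q(-39, X(14))) = sqrt(-62/7 + 2*(-39)/(118 + 14**2)) = sqrt(-62/7 + 2*(-39)/(118 + 196)) = sqrt(-62/7 + 2*(-39)/314) = sqrt(-62/7 + 2*(-39)*(1/314)) = sqrt(-62/7 - 39/157) = sqrt(-10007/1099) = I*sqrt(10997693)/1099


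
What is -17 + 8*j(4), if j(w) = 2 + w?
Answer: 31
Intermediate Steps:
-17 + 8*j(4) = -17 + 8*(2 + 4) = -17 + 8*6 = -17 + 48 = 31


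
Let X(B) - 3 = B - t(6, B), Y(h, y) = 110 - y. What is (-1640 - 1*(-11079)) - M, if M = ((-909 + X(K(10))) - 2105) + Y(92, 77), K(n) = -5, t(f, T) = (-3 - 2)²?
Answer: 12447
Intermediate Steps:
t(f, T) = 25 (t(f, T) = (-5)² = 25)
X(B) = -22 + B (X(B) = 3 + (B - 1*25) = 3 + (B - 25) = 3 + (-25 + B) = -22 + B)
M = -3008 (M = ((-909 + (-22 - 5)) - 2105) + (110 - 1*77) = ((-909 - 27) - 2105) + (110 - 77) = (-936 - 2105) + 33 = -3041 + 33 = -3008)
(-1640 - 1*(-11079)) - M = (-1640 - 1*(-11079)) - 1*(-3008) = (-1640 + 11079) + 3008 = 9439 + 3008 = 12447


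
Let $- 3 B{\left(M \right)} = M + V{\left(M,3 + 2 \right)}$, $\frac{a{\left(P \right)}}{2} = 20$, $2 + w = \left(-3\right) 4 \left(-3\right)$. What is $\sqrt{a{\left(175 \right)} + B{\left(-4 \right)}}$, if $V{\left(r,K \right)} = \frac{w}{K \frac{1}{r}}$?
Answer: $\frac{6 \sqrt{35}}{5} \approx 7.0993$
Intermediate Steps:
$w = 34$ ($w = -2 + \left(-3\right) 4 \left(-3\right) = -2 - -36 = -2 + 36 = 34$)
$a{\left(P \right)} = 40$ ($a{\left(P \right)} = 2 \cdot 20 = 40$)
$V{\left(r,K \right)} = \frac{34 r}{K}$ ($V{\left(r,K \right)} = \frac{34}{K \frac{1}{r}} = 34 \frac{r}{K} = \frac{34 r}{K}$)
$B{\left(M \right)} = - \frac{13 M}{5}$ ($B{\left(M \right)} = - \frac{M + \frac{34 M}{3 + 2}}{3} = - \frac{M + \frac{34 M}{5}}{3} = - \frac{\frac{39}{5} M}{3} = - \frac{13 M}{5}$)
$\sqrt{a{\left(175 \right)} + B{\left(-4 \right)}} = \sqrt{40 - - \frac{52}{5}} = \sqrt{40 + \frac{52}{5}} = \sqrt{\frac{252}{5}} = \frac{6 \sqrt{35}}{5}$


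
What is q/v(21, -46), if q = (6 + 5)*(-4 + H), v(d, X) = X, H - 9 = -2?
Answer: -33/46 ≈ -0.71739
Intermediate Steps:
H = 7 (H = 9 - 2 = 7)
q = 33 (q = (6 + 5)*(-4 + 7) = 11*3 = 33)
q/v(21, -46) = 33/(-46) = -1/46*33 = -33/46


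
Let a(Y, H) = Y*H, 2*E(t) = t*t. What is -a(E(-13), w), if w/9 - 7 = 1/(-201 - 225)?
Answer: -1511367/284 ≈ -5321.7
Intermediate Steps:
E(t) = t²/2 (E(t) = (t*t)/2 = t²/2)
w = 8943/142 (w = 63 + 9/(-201 - 225) = 63 + 9/(-426) = 63 + 9*(-1/426) = 63 - 3/142 = 8943/142 ≈ 62.979)
a(Y, H) = H*Y
-a(E(-13), w) = -8943*(½)*(-13)²/142 = -8943*(½)*169/142 = -8943*169/(142*2) = -1*1511367/284 = -1511367/284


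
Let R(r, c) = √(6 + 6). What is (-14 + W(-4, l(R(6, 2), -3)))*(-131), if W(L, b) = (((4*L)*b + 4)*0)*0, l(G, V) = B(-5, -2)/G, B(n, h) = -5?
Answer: 1834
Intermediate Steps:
R(r, c) = 2*√3 (R(r, c) = √12 = 2*√3)
l(G, V) = -5/G
W(L, b) = 0 (W(L, b) = ((4*L*b + 4)*0)*0 = ((4 + 4*L*b)*0)*0 = 0*0 = 0)
(-14 + W(-4, l(R(6, 2), -3)))*(-131) = (-14 + 0)*(-131) = -14*(-131) = 1834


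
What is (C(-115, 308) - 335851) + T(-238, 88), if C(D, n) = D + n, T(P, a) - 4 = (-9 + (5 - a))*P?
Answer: -313758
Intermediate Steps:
T(P, a) = 4 + P*(-4 - a) (T(P, a) = 4 + (-9 + (5 - a))*P = 4 + (-4 - a)*P = 4 + P*(-4 - a))
(C(-115, 308) - 335851) + T(-238, 88) = ((-115 + 308) - 335851) + (4 - 4*(-238) - 1*(-238)*88) = (193 - 335851) + (4 + 952 + 20944) = -335658 + 21900 = -313758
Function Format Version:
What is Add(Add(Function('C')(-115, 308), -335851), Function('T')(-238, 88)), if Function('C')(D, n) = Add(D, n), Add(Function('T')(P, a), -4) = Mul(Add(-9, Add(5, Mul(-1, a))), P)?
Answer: -313758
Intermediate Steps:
Function('T')(P, a) = Add(4, Mul(P, Add(-4, Mul(-1, a)))) (Function('T')(P, a) = Add(4, Mul(Add(-9, Add(5, Mul(-1, a))), P)) = Add(4, Mul(Add(-4, Mul(-1, a)), P)) = Add(4, Mul(P, Add(-4, Mul(-1, a)))))
Add(Add(Function('C')(-115, 308), -335851), Function('T')(-238, 88)) = Add(Add(Add(-115, 308), -335851), Add(4, Mul(-4, -238), Mul(-1, -238, 88))) = Add(Add(193, -335851), Add(4, 952, 20944)) = Add(-335658, 21900) = -313758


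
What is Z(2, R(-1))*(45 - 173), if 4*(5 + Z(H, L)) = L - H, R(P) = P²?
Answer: 672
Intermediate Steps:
Z(H, L) = -5 - H/4 + L/4 (Z(H, L) = -5 + (L - H)/4 = -5 + (-H/4 + L/4) = -5 - H/4 + L/4)
Z(2, R(-1))*(45 - 173) = (-5 - ¼*2 + (¼)*(-1)²)*(45 - 173) = (-5 - ½ + (¼)*1)*(-128) = (-5 - ½ + ¼)*(-128) = -21/4*(-128) = 672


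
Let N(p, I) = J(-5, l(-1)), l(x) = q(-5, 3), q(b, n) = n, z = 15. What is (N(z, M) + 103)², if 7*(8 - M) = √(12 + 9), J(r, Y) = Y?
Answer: 11236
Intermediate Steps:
l(x) = 3
M = 8 - √21/7 (M = 8 - √(12 + 9)/7 = 8 - √21/7 ≈ 7.3453)
N(p, I) = 3
(N(z, M) + 103)² = (3 + 103)² = 106² = 11236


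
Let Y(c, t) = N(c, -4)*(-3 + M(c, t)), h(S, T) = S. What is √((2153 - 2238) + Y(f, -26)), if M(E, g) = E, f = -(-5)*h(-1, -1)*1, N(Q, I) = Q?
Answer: 3*I*√5 ≈ 6.7082*I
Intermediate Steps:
f = -5 (f = -(-5)*(-1)*1 = -5*1*1 = -5*1 = -5)
Y(c, t) = c*(-3 + c)
√((2153 - 2238) + Y(f, -26)) = √((2153 - 2238) - 5*(-3 - 5)) = √(-85 - 5*(-8)) = √(-85 + 40) = √(-45) = 3*I*√5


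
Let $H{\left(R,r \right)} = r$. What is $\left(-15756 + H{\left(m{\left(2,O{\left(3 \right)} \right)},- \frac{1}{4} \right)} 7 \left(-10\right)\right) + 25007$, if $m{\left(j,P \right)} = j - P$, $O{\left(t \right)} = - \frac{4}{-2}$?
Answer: $\frac{18537}{2} \approx 9268.5$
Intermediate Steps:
$O{\left(t \right)} = 2$ ($O{\left(t \right)} = \left(-4\right) \left(- \frac{1}{2}\right) = 2$)
$\left(-15756 + H{\left(m{\left(2,O{\left(3 \right)} \right)},- \frac{1}{4} \right)} 7 \left(-10\right)\right) + 25007 = \left(-15756 + - \frac{1}{4} \cdot 7 \left(-10\right)\right) + 25007 = \left(-15756 + \left(-1\right) \frac{1}{4} \cdot 7 \left(-10\right)\right) + 25007 = \left(-15756 + \left(- \frac{1}{4}\right) 7 \left(-10\right)\right) + 25007 = \left(-15756 - - \frac{35}{2}\right) + 25007 = \left(-15756 + \frac{35}{2}\right) + 25007 = - \frac{31477}{2} + 25007 = \frac{18537}{2}$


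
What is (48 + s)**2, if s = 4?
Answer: 2704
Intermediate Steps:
(48 + s)**2 = (48 + 4)**2 = 52**2 = 2704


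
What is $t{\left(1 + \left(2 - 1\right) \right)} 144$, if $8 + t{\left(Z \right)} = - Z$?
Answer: $-1440$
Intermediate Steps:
$t{\left(Z \right)} = -8 - Z$
$t{\left(1 + \left(2 - 1\right) \right)} 144 = \left(-8 - \left(1 + \left(2 - 1\right)\right)\right) 144 = \left(-8 - \left(1 + 1\right)\right) 144 = \left(-8 - 2\right) 144 = \left(-10\right) 144 = -1440$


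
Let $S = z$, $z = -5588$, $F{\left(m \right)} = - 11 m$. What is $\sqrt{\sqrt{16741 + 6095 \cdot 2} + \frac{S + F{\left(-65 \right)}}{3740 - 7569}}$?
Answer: $\frac{\sqrt{18658717 + 14661241 \sqrt{28931}}}{3829} \approx 13.091$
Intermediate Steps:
$S = -5588$
$\sqrt{\sqrt{16741 + 6095 \cdot 2} + \frac{S + F{\left(-65 \right)}}{3740 - 7569}} = \sqrt{\sqrt{16741 + 6095 \cdot 2} + \frac{-5588 - -715}{3740 - 7569}} = \sqrt{\sqrt{16741 + 12190} + \frac{-5588 + 715}{-3829}} = \sqrt{\sqrt{28931} - - \frac{4873}{3829}} = \sqrt{\sqrt{28931} + \frac{4873}{3829}} = \sqrt{\frac{4873}{3829} + \sqrt{28931}}$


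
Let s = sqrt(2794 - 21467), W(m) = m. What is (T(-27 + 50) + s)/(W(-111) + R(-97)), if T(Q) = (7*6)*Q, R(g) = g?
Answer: -483/104 - I*sqrt(18673)/208 ≈ -4.6442 - 0.65697*I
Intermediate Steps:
T(Q) = 42*Q
s = I*sqrt(18673) (s = sqrt(-18673) = I*sqrt(18673) ≈ 136.65*I)
(T(-27 + 50) + s)/(W(-111) + R(-97)) = (42*(-27 + 50) + I*sqrt(18673))/(-111 - 97) = (42*23 + I*sqrt(18673))/(-208) = (966 + I*sqrt(18673))*(-1/208) = -483/104 - I*sqrt(18673)/208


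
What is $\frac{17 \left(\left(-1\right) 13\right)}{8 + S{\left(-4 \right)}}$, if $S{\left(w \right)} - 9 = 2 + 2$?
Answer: $- \frac{221}{21} \approx -10.524$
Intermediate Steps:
$S{\left(w \right)} = 13$ ($S{\left(w \right)} = 9 + \left(2 + 2\right) = 9 + 4 = 13$)
$\frac{17 \left(\left(-1\right) 13\right)}{8 + S{\left(-4 \right)}} = \frac{17 \left(\left(-1\right) 13\right)}{8 + 13} = \frac{17 \left(-13\right)}{21} = \left(-221\right) \frac{1}{21} = - \frac{221}{21}$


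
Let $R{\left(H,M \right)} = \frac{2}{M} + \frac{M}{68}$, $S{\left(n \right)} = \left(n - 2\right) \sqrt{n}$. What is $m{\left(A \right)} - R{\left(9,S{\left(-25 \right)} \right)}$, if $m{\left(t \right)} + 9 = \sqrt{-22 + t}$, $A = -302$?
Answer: $-9 + \frac{183329 i}{9180} \approx -9.0 + 19.97 i$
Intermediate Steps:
$S{\left(n \right)} = \sqrt{n} \left(-2 + n\right)$ ($S{\left(n \right)} = \left(-2 + n\right) \sqrt{n} = \sqrt{n} \left(-2 + n\right)$)
$m{\left(t \right)} = -9 + \sqrt{-22 + t}$
$R{\left(H,M \right)} = \frac{2}{M} + \frac{M}{68}$ ($R{\left(H,M \right)} = \frac{2}{M} + M \frac{1}{68} = \frac{2}{M} + \frac{M}{68}$)
$m{\left(A \right)} - R{\left(9,S{\left(-25 \right)} \right)} = \left(-9 + \sqrt{-22 - 302}\right) - \left(\frac{2}{\sqrt{-25} \left(-2 - 25\right)} + \frac{\sqrt{-25} \left(-2 - 25\right)}{68}\right) = \left(-9 + \sqrt{-324}\right) - \left(\frac{2}{5 i \left(-27\right)} + \frac{5 i \left(-27\right)}{68}\right) = \left(-9 + 18 i\right) - \left(\frac{2}{\left(-135\right) i} + \frac{\left(-135\right) i}{68}\right) = \left(-9 + 18 i\right) - \left(2 \frac{i}{135} - \frac{135 i}{68}\right) = \left(-9 + 18 i\right) - \left(\frac{2 i}{135} - \frac{135 i}{68}\right) = \left(-9 + 18 i\right) - - \frac{18089 i}{9180} = \left(-9 + 18 i\right) + \frac{18089 i}{9180} = -9 + \frac{183329 i}{9180}$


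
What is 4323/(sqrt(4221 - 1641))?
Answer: 1441*sqrt(645)/430 ≈ 85.109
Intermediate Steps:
4323/(sqrt(4221 - 1641)) = 4323/(sqrt(2580)) = 4323/((2*sqrt(645))) = 4323*(sqrt(645)/1290) = 1441*sqrt(645)/430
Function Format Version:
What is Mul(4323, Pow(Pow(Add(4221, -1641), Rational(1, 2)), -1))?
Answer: Mul(Rational(1441, 430), Pow(645, Rational(1, 2))) ≈ 85.109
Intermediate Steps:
Mul(4323, Pow(Pow(Add(4221, -1641), Rational(1, 2)), -1)) = Mul(4323, Pow(Pow(2580, Rational(1, 2)), -1)) = Mul(4323, Pow(Mul(2, Pow(645, Rational(1, 2))), -1)) = Mul(4323, Mul(Rational(1, 1290), Pow(645, Rational(1, 2)))) = Mul(Rational(1441, 430), Pow(645, Rational(1, 2)))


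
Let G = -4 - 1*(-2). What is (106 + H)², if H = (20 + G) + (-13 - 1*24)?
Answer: 7569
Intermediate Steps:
G = -2 (G = -4 + 2 = -2)
H = -19 (H = (20 - 2) + (-13 - 1*24) = 18 + (-13 - 24) = 18 - 37 = -19)
(106 + H)² = (106 - 19)² = 87² = 7569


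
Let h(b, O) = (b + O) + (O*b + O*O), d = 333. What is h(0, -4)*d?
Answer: 3996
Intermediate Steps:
h(b, O) = O + b + O² + O*b (h(b, O) = (O + b) + (O*b + O²) = (O + b) + (O² + O*b) = O + b + O² + O*b)
h(0, -4)*d = (-4 + 0 + (-4)² - 4*0)*333 = (-4 + 0 + 16 + 0)*333 = 12*333 = 3996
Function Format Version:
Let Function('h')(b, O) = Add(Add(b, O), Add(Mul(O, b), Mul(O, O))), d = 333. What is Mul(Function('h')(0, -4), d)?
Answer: 3996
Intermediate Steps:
Function('h')(b, O) = Add(O, b, Pow(O, 2), Mul(O, b)) (Function('h')(b, O) = Add(Add(O, b), Add(Mul(O, b), Pow(O, 2))) = Add(Add(O, b), Add(Pow(O, 2), Mul(O, b))) = Add(O, b, Pow(O, 2), Mul(O, b)))
Mul(Function('h')(0, -4), d) = Mul(Add(-4, 0, Pow(-4, 2), Mul(-4, 0)), 333) = Mul(Add(-4, 0, 16, 0), 333) = Mul(12, 333) = 3996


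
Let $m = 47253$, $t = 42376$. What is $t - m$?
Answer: $-4877$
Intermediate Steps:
$t - m = 42376 - 47253 = -4877$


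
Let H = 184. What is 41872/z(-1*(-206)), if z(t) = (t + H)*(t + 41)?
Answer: 20936/48165 ≈ 0.43467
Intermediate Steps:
z(t) = (41 + t)*(184 + t) (z(t) = (t + 184)*(t + 41) = (184 + t)*(41 + t) = (41 + t)*(184 + t))
41872/z(-1*(-206)) = 41872/(7544 + (-1*(-206))² + 225*(-1*(-206))) = 41872/(7544 + 206² + 225*206) = 41872/(7544 + 42436 + 46350) = 41872/96330 = 41872*(1/96330) = 20936/48165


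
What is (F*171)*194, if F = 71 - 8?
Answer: 2089962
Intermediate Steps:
F = 63
(F*171)*194 = (63*171)*194 = 10773*194 = 2089962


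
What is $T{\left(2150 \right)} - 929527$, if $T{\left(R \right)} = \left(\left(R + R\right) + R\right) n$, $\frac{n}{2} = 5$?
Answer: $-865027$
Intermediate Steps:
$n = 10$ ($n = 2 \cdot 5 = 10$)
$T{\left(R \right)} = 30 R$ ($T{\left(R \right)} = \left(\left(R + R\right) + R\right) 10 = \left(2 R + R\right) 10 = 3 R 10 = 30 R$)
$T{\left(2150 \right)} - 929527 = 30 \cdot 2150 - 929527 = 64500 - 929527 = -865027$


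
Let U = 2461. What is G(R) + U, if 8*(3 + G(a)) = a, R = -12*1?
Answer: 4913/2 ≈ 2456.5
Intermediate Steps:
R = -12
G(a) = -3 + a/8
G(R) + U = (-3 + (⅛)*(-12)) + 2461 = (-3 - 3/2) + 2461 = -9/2 + 2461 = 4913/2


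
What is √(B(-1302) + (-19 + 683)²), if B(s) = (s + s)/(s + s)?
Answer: √440897 ≈ 664.00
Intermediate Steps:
B(s) = 1 (B(s) = (2*s)/((2*s)) = (2*s)*(1/(2*s)) = 1)
√(B(-1302) + (-19 + 683)²) = √(1 + (-19 + 683)²) = √(1 + 664²) = √(1 + 440896) = √440897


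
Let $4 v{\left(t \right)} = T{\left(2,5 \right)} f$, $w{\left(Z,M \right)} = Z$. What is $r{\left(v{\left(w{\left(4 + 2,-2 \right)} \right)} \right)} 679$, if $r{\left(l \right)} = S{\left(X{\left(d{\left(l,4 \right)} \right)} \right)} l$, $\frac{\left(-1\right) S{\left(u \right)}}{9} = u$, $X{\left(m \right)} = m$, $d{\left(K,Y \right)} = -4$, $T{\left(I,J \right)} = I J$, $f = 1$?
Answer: $61110$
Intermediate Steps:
$v{\left(t \right)} = \frac{5}{2}$ ($v{\left(t \right)} = \frac{2 \cdot 5 \cdot 1}{4} = \frac{10 \cdot 1}{4} = \frac{1}{4} \cdot 10 = \frac{5}{2}$)
$S{\left(u \right)} = - 9 u$
$r{\left(l \right)} = 36 l$ ($r{\left(l \right)} = \left(-9\right) \left(-4\right) l = 36 l$)
$r{\left(v{\left(w{\left(4 + 2,-2 \right)} \right)} \right)} 679 = 36 \cdot \frac{5}{2} \cdot 679 = 90 \cdot 679 = 61110$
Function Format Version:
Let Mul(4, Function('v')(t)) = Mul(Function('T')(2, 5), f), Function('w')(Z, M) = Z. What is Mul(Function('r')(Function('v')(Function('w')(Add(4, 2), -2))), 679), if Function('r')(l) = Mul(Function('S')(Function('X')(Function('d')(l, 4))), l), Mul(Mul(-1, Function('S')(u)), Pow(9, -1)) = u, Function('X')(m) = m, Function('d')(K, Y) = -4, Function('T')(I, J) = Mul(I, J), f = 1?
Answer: 61110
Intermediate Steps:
Function('v')(t) = Rational(5, 2) (Function('v')(t) = Mul(Rational(1, 4), Mul(Mul(2, 5), 1)) = Mul(Rational(1, 4), Mul(10, 1)) = Mul(Rational(1, 4), 10) = Rational(5, 2))
Function('S')(u) = Mul(-9, u)
Function('r')(l) = Mul(36, l) (Function('r')(l) = Mul(Mul(-9, -4), l) = Mul(36, l))
Mul(Function('r')(Function('v')(Function('w')(Add(4, 2), -2))), 679) = Mul(Mul(36, Rational(5, 2)), 679) = Mul(90, 679) = 61110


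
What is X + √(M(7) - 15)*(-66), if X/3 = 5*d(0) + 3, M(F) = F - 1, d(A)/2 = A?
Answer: 9 - 198*I ≈ 9.0 - 198.0*I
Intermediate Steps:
d(A) = 2*A
M(F) = -1 + F
X = 9 (X = 3*(5*(2*0) + 3) = 3*(5*0 + 3) = 3*(0 + 3) = 3*3 = 9)
X + √(M(7) - 15)*(-66) = 9 + √((-1 + 7) - 15)*(-66) = 9 + √(6 - 15)*(-66) = 9 + √(-9)*(-66) = 9 + (3*I)*(-66) = 9 - 198*I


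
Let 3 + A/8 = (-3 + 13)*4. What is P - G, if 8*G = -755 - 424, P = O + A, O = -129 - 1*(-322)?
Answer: 5091/8 ≈ 636.38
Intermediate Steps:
A = 296 (A = -24 + 8*((-3 + 13)*4) = -24 + 8*(10*4) = -24 + 8*40 = -24 + 320 = 296)
O = 193 (O = -129 + 322 = 193)
P = 489 (P = 193 + 296 = 489)
G = -1179/8 (G = (-755 - 424)/8 = (⅛)*(-1179) = -1179/8 ≈ -147.38)
P - G = 489 - 1*(-1179/8) = 489 + 1179/8 = 5091/8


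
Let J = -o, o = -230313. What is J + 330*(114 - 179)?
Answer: 208863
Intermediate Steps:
J = 230313 (J = -1*(-230313) = 230313)
J + 330*(114 - 179) = 230313 + 330*(114 - 179) = 230313 + 330*(-65) = 230313 - 21450 = 208863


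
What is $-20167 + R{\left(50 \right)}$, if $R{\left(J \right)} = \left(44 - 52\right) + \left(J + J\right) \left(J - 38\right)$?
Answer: $-18975$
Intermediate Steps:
$R{\left(J \right)} = -8 + 2 J \left(-38 + J\right)$
$-20167 + R{\left(50 \right)} = -20167 - \left(3808 - 5000\right) = -20167 - -1192 = -20167 + 1192 = -18975$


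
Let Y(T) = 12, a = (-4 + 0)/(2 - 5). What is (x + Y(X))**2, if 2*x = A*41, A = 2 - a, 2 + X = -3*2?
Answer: 5929/9 ≈ 658.78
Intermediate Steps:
X = -8 (X = -2 - 3*2 = -2 - 6 = -8)
a = 4/3 (a = -4/(-3) = -4*(-1/3) = 4/3 ≈ 1.3333)
A = 2/3 (A = 2 - 1*4/3 = 2 - 4/3 = 2/3 ≈ 0.66667)
x = 41/3 (x = ((2/3)*41)/2 = (1/2)*(82/3) = 41/3 ≈ 13.667)
(x + Y(X))**2 = (41/3 + 12)**2 = (77/3)**2 = 5929/9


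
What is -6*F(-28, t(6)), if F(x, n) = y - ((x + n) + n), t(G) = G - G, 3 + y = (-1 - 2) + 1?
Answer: -138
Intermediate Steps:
y = -5 (y = -3 + ((-1 - 2) + 1) = -3 + (-3 + 1) = -3 - 2 = -5)
t(G) = 0
F(x, n) = -5 - x - 2*n (F(x, n) = -5 - ((x + n) + n) = -5 - ((n + x) + n) = -5 - (x + 2*n) = -5 + (-x - 2*n) = -5 - x - 2*n)
-6*F(-28, t(6)) = -6*(-5 - 1*(-28) - 2*0) = -6*(-5 + 28 + 0) = -6*23 = -138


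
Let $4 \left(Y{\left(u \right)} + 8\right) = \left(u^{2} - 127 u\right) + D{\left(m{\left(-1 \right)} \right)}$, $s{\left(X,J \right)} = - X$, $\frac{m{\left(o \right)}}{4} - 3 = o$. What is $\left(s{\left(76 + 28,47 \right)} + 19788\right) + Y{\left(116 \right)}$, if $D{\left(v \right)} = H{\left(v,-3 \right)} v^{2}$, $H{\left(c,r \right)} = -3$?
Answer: $19309$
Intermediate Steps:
$m{\left(o \right)} = 12 + 4 o$
$D{\left(v \right)} = - 3 v^{2}$
$Y{\left(u \right)} = -56 - \frac{127 u}{4} + \frac{u^{2}}{4}$ ($Y{\left(u \right)} = -8 + \frac{\left(u^{2} - 127 u\right) - 3 \left(12 + 4 \left(-1\right)\right)^{2}}{4} = -8 + \frac{\left(u^{2} - 127 u\right) - 3 \left(12 - 4\right)^{2}}{4} = -8 + \frac{\left(u^{2} - 127 u\right) - 3 \cdot 8^{2}}{4} = -8 + \frac{\left(u^{2} - 127 u\right) - 192}{4} = -8 + \frac{-192 + u^{2} - 127 u}{4} = -8 - \left(48 - \frac{u^{2}}{4} + \frac{127 u}{4}\right) = -56 - \frac{127 u}{4} + \frac{u^{2}}{4}$)
$\left(s{\left(76 + 28,47 \right)} + 19788\right) + Y{\left(116 \right)} = \left(- (76 + 28) + 19788\right) - \left(3739 - 3364\right) = \left(\left(-1\right) 104 + 19788\right) - 375 = \left(-104 + 19788\right) - 375 = 19684 - 375 = 19309$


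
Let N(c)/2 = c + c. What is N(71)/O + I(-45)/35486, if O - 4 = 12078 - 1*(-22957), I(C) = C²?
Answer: 81031999/1243393954 ≈ 0.065170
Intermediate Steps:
N(c) = 4*c (N(c) = 2*(c + c) = 2*(2*c) = 4*c)
O = 35039 (O = 4 + (12078 - 1*(-22957)) = 4 + (12078 + 22957) = 4 + 35035 = 35039)
N(71)/O + I(-45)/35486 = (4*71)/35039 + (-45)²/35486 = 284*(1/35039) + 2025*(1/35486) = 284/35039 + 2025/35486 = 81031999/1243393954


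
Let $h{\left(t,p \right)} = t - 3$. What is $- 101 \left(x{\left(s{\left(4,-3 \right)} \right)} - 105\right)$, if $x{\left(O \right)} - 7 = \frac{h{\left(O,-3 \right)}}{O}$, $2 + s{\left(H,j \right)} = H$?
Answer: $\frac{19897}{2} \approx 9948.5$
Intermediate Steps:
$s{\left(H,j \right)} = -2 + H$
$h{\left(t,p \right)} = -3 + t$
$x{\left(O \right)} = 7 + \frac{-3 + O}{O}$
$- 101 \left(x{\left(s{\left(4,-3 \right)} \right)} - 105\right) = - 101 \left(\left(8 - \frac{3}{-2 + 4}\right) - 105\right) = - 101 \left(\left(8 - \frac{3}{2}\right) - 105\right) = - 101 \left(\frac{13}{2} - 105\right) = \left(-101\right) \left(- \frac{197}{2}\right) = \frac{19897}{2}$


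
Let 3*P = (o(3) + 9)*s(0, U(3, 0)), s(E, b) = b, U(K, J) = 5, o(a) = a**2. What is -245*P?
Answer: -7350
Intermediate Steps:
P = 30 (P = ((3**2 + 9)*5)/3 = ((9 + 9)*5)/3 = (18*5)/3 = (1/3)*90 = 30)
-245*P = -245*30 = -7350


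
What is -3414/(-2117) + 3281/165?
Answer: 7509187/349305 ≈ 21.497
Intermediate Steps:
-3414/(-2117) + 3281/165 = -3414*(-1/2117) + 3281*(1/165) = 3414/2117 + 3281/165 = 7509187/349305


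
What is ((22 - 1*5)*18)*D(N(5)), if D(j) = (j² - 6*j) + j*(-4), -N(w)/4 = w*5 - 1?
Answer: 3113856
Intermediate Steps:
N(w) = 4 - 20*w (N(w) = -4*(w*5 - 1) = -4*(5*w - 1) = -4*(-1 + 5*w) = 4 - 20*w)
D(j) = j² - 10*j (D(j) = (j² - 6*j) - 4*j = j² - 10*j)
((22 - 1*5)*18)*D(N(5)) = ((22 - 1*5)*18)*((4 - 20*5)*(-10 + (4 - 20*5))) = ((22 - 5)*18)*((4 - 100)*(-10 + (4 - 100))) = (17*18)*(-96*(-10 - 96)) = 306*(-96*(-106)) = 306*10176 = 3113856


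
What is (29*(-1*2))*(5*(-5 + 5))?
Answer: 0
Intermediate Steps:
(29*(-1*2))*(5*(-5 + 5)) = (29*(-2))*(5*0) = -58*0 = 0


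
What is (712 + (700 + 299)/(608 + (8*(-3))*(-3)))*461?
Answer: 223658299/680 ≈ 3.2891e+5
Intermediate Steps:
(712 + (700 + 299)/(608 + (8*(-3))*(-3)))*461 = (712 + 999/(608 - 24*(-3)))*461 = (712 + 999/(608 + 72))*461 = (712 + 999/680)*461 = (485159/680)*461 = 223658299/680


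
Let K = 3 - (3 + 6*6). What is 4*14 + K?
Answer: 20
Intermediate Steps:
K = -36 (K = 3 - (3 + 36) = 3 - 1*39 = 3 - 39 = -36)
4*14 + K = 4*14 - 36 = 56 - 36 = 20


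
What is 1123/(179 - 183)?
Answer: -1123/4 ≈ -280.75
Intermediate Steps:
1123/(179 - 183) = 1123/(-4) = 1123*(-¼) = -1123/4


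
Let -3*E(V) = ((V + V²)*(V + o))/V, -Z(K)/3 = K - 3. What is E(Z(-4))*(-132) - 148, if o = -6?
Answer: 14372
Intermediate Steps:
Z(K) = 9 - 3*K (Z(K) = -3*(K - 3) = -3*(-3 + K) = 9 - 3*K)
E(V) = -(-6 + V)*(V + V²)/(3*V) (E(V) = -(V + V²)*(V - 6)/(3*V) = -(V + V²)*(-6 + V)/(3*V) = -(-6 + V)*(V + V²)/(3*V))
E(Z(-4))*(-132) - 148 = (2 - (9 - 3*(-4))²/3 + 5*(9 - 3*(-4))/3)*(-132) - 148 = (2 - (9 + 12)²/3 + 5*(9 + 12)/3)*(-132) - 148 = (2 - ⅓*21² + (5/3)*21)*(-132) - 148 = (2 - ⅓*441 + 35)*(-132) - 148 = (2 - 147 + 35)*(-132) - 148 = -110*(-132) - 148 = 14520 - 148 = 14372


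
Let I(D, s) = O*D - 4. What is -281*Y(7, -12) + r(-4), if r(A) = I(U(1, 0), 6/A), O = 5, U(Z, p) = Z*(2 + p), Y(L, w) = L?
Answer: -1961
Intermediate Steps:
I(D, s) = -4 + 5*D (I(D, s) = 5*D - 4 = -4 + 5*D)
r(A) = 6 (r(A) = -4 + 5*(1*(2 + 0)) = -4 + 5*(1*2) = -4 + 5*2 = -4 + 10 = 6)
-281*Y(7, -12) + r(-4) = -281*7 + 6 = -1967 + 6 = -1961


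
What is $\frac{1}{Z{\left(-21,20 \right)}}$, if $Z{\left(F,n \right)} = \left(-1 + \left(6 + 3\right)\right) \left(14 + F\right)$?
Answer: $- \frac{1}{56} \approx -0.017857$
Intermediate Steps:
$Z{\left(F,n \right)} = 112 + 8 F$ ($Z{\left(F,n \right)} = \left(-1 + 9\right) \left(14 + F\right) = 8 \left(14 + F\right) = 112 + 8 F$)
$\frac{1}{Z{\left(-21,20 \right)}} = \frac{1}{112 + 8 \left(-21\right)} = \frac{1}{112 - 168} = \frac{1}{-56} = - \frac{1}{56}$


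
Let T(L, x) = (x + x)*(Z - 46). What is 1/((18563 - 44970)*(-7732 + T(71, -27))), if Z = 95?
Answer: 1/274051846 ≈ 3.6489e-9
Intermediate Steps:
T(L, x) = 98*x (T(L, x) = (x + x)*(95 - 46) = (2*x)*49 = 98*x)
1/((18563 - 44970)*(-7732 + T(71, -27))) = 1/((18563 - 44970)*(-7732 + 98*(-27))) = 1/(-26407*(-7732 - 2646)) = 1/(-26407*(-10378)) = 1/274051846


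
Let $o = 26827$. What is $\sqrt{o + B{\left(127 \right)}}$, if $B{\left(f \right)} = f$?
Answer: $\sqrt{26954} \approx 164.18$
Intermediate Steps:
$\sqrt{o + B{\left(127 \right)}} = \sqrt{26827 + 127} = \sqrt{26954}$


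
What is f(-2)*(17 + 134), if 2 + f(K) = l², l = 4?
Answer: 2114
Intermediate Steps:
f(K) = 14 (f(K) = -2 + 4² = -2 + 16 = 14)
f(-2)*(17 + 134) = 14*(17 + 134) = 14*151 = 2114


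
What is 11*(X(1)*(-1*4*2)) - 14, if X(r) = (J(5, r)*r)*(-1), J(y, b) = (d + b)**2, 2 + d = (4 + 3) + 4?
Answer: 8786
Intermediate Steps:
d = 9 (d = -2 + ((4 + 3) + 4) = -2 + (7 + 4) = -2 + 11 = 9)
J(y, b) = (9 + b)**2
X(r) = -r*(9 + r)**2 (X(r) = ((9 + r)**2*r)*(-1) = (r*(9 + r)**2)*(-1) = -r*(9 + r)**2)
11*(X(1)*(-1*4*2)) - 14 = 11*((-1*1*(9 + 1)**2)*(-1*4*2)) - 14 = 11*((-1*1*10**2)*(-4*2)) - 14 = 11*(-1*1*100*(-8)) - 14 = 11*(-100*(-8)) - 14 = 11*800 - 14 = 8800 - 14 = 8786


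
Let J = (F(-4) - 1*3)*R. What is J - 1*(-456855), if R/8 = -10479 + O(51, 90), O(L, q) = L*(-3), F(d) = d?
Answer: 1052247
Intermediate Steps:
O(L, q) = -3*L
R = -85056 (R = 8*(-10479 - 3*51) = 8*(-10479 - 153) = 8*(-10632) = -85056)
J = 595392 (J = (-4 - 1*3)*(-85056) = (-4 - 3)*(-85056) = -7*(-85056) = 595392)
J - 1*(-456855) = 595392 - 1*(-456855) = 595392 + 456855 = 1052247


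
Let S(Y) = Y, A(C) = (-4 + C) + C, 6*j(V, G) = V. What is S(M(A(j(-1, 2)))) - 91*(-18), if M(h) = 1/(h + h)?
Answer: 42585/26 ≈ 1637.9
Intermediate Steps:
j(V, G) = V/6
A(C) = -4 + 2*C
M(h) = 1/(2*h)
S(M(A(j(-1, 2)))) - 91*(-18) = 1/(2*(-4 + 2*((⅙)*(-1)))) - 91*(-18) = 1/(2*(-4 + 2*(-⅙))) - 1*(-1638) = 1/(2*(-4 - ⅓)) + 1638 = 1/(2*(-13/3)) + 1638 = (½)*(-3/13) + 1638 = -3/26 + 1638 = 42585/26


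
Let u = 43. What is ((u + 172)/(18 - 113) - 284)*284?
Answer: -1544676/19 ≈ -81299.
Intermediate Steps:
((u + 172)/(18 - 113) - 284)*284 = ((43 + 172)/(18 - 113) - 284)*284 = (215/(-95) - 284)*284 = (215*(-1/95) - 284)*284 = (-43/19 - 284)*284 = -5439/19*284 = -1544676/19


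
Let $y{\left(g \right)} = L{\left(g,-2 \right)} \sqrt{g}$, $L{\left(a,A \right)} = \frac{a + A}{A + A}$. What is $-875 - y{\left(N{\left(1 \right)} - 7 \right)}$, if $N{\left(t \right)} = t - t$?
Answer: $-875 - \frac{9 i \sqrt{7}}{4} \approx -875.0 - 5.9529 i$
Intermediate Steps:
$N{\left(t \right)} = 0$
$L{\left(a,A \right)} = \frac{A + a}{2 A}$
$y{\left(g \right)} = \sqrt{g} \left(\frac{1}{2} - \frac{g}{4}\right)$ ($y{\left(g \right)} = \frac{-2 + g}{2 \left(-2\right)} \sqrt{g} = \frac{1}{2} \left(- \frac{1}{2}\right) \left(-2 + g\right) \sqrt{g} = \left(\frac{1}{2} - \frac{g}{4}\right) \sqrt{g} = \sqrt{g} \left(\frac{1}{2} - \frac{g}{4}\right)$)
$-875 - y{\left(N{\left(1 \right)} - 7 \right)} = -875 - \frac{\sqrt{0 - 7} \left(2 - \left(0 - 7\right)\right)}{4} = -875 - \frac{\sqrt{-7} \left(2 - -7\right)}{4} = -875 - \frac{i \sqrt{7} \left(2 + 7\right)}{4} = -875 - \frac{1}{4} i \sqrt{7} \cdot 9 = -875 - \frac{9 i \sqrt{7}}{4}$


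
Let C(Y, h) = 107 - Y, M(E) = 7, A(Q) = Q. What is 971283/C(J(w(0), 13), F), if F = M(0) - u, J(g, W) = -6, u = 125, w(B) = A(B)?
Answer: 971283/113 ≈ 8595.4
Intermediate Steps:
w(B) = B
F = -118 (F = 7 - 1*125 = 7 - 125 = -118)
971283/C(J(w(0), 13), F) = 971283/(107 - 1*(-6)) = 971283/(107 + 6) = 971283/113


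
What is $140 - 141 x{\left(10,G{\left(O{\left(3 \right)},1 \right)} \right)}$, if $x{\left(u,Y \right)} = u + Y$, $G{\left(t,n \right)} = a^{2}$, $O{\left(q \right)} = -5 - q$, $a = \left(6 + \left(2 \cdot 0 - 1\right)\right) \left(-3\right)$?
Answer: $-32995$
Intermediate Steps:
$a = -15$ ($a = \left(6 + \left(0 - 1\right)\right) \left(-3\right) = \left(6 - 1\right) \left(-3\right) = 5 \left(-3\right) = -15$)
$G{\left(t,n \right)} = 225$ ($G{\left(t,n \right)} = \left(-15\right)^{2} = 225$)
$x{\left(u,Y \right)} = Y + u$
$140 - 141 x{\left(10,G{\left(O{\left(3 \right)},1 \right)} \right)} = 140 - 141 \left(225 + 10\right) = 140 - 33135 = -32995$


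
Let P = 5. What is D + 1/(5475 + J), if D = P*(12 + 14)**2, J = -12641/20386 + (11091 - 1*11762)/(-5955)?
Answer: 2246334267120010/664595901101 ≈ 3380.0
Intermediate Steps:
J = -61598149/121398630 (J = -12641*1/20386 + (11091 - 11762)*(-1/5955) = -12641/20386 - 671*(-1/5955) = -12641/20386 + 671/5955 = -61598149/121398630 ≈ -0.50740)
D = 3380 (D = 5*(12 + 14)**2 = 5*26**2 = 5*676 = 3380)
D + 1/(5475 + J) = 3380 + 1/(5475 - 61598149/121398630) = 3380 + 1/(664595901101/121398630) = 3380 + 121398630/664595901101 = 2246334267120010/664595901101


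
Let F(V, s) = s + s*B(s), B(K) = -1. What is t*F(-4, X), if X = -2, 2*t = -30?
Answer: 0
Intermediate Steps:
t = -15 (t = (1/2)*(-30) = -15)
F(V, s) = 0 (F(V, s) = s + s*(-1) = s - s = 0)
t*F(-4, X) = -15*0 = 0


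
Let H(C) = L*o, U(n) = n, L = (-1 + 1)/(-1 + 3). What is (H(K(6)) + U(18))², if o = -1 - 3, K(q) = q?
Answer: 324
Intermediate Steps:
o = -4
L = 0 (L = 0/2 = 0*(½) = 0)
H(C) = 0 (H(C) = 0*(-4) = 0)
(H(K(6)) + U(18))² = (0 + 18)² = 18² = 324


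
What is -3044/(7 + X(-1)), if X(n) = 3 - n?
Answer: -3044/11 ≈ -276.73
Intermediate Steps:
-3044/(7 + X(-1)) = -3044/(7 + (3 - 1*(-1))) = -3044/(7 + (3 + 1)) = -3044/(7 + 4) = -3044/11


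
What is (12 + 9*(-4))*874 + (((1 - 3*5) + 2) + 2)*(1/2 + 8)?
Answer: -21061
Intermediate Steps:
(12 + 9*(-4))*874 + (((1 - 3*5) + 2) + 2)*(1/2 + 8) = (12 - 36)*874 + (((1 - 15) + 2) + 2)*(½ + 8) = -24*874 + ((-14 + 2) + 2)*(17/2) = -20976 + (-12 + 2)*(17/2) = -20976 - 10*17/2 = -20976 - 85 = -21061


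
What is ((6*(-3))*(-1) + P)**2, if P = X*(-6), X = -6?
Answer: 2916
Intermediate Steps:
P = 36 (P = -6*(-6) = 36)
((6*(-3))*(-1) + P)**2 = ((6*(-3))*(-1) + 36)**2 = (-18*(-1) + 36)**2 = (18 + 36)**2 = 54**2 = 2916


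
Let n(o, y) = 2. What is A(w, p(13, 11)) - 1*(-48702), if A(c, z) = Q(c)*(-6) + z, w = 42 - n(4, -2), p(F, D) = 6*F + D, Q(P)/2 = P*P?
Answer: 29591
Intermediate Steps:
Q(P) = 2*P² (Q(P) = 2*(P*P) = 2*P²)
p(F, D) = D + 6*F
w = 40 (w = 42 - 1*2 = 42 - 2 = 40)
A(c, z) = z - 12*c² (A(c, z) = (2*c²)*(-6) + z = -12*c² + z = z - 12*c²)
A(w, p(13, 11)) - 1*(-48702) = ((11 + 6*13) - 12*40²) - 1*(-48702) = ((11 + 78) - 12*1600) + 48702 = (89 - 19200) + 48702 = -19111 + 48702 = 29591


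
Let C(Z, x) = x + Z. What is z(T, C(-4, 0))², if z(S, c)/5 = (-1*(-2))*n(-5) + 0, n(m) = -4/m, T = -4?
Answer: 64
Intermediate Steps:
C(Z, x) = Z + x
z(S, c) = 8 (z(S, c) = 5*((-1*(-2))*(-4/(-5)) + 0) = 5*(2*(-4*(-⅕)) + 0) = 5*(2*(⅘) + 0) = 5*(8/5 + 0) = 5*(8/5) = 8)
z(T, C(-4, 0))² = 8² = 64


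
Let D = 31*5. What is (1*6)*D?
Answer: 930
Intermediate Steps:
D = 155
(1*6)*D = (1*6)*155 = 6*155 = 930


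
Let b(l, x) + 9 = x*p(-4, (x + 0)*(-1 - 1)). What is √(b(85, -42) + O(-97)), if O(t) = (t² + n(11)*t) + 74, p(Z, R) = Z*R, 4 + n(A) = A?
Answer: √22907 ≈ 151.35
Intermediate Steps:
n(A) = -4 + A
p(Z, R) = R*Z
b(l, x) = -9 + 8*x² (b(l, x) = -9 + x*(((x + 0)*(-1 - 1))*(-4)) = -9 + x*((x*(-2))*(-4)) = -9 + x*(-2*x*(-4)) = -9 + x*(8*x) = -9 + 8*x²)
O(t) = 74 + t² + 7*t (O(t) = (t² + (-4 + 11)*t) + 74 = (t² + 7*t) + 74 = 74 + t² + 7*t)
√(b(85, -42) + O(-97)) = √((-9 + 8*(-42)²) + (74 + (-97)² + 7*(-97))) = √((-9 + 8*1764) + (74 + 9409 - 679)) = √((-9 + 14112) + 8804) = √(14103 + 8804) = √22907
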